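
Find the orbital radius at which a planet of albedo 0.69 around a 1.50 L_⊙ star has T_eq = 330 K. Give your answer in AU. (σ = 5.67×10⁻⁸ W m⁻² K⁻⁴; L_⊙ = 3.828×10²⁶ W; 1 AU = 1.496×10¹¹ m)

d ≈ 0.485 AU

L = 1.50 × 3.828×10²⁶ = 5.74×10²⁶ W.
From T_eq⁴ = L(1−A)/(16πσd²): d = √[L(1−A)/(16πσT_eq⁴)].
d = √[5.74×10²⁶ × 0.31 / (16π × 5.67×10⁻⁸ × (330)⁴)] = 7.26×10¹⁰ m = 0.485 AU.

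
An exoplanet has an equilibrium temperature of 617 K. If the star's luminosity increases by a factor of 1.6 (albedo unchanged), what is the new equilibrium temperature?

T_eq ≈ 694 K

T_eq ∝ L^(1/4) · d^(−1/2).
T′ = 617 × 1.6^(1/4) = 694 K.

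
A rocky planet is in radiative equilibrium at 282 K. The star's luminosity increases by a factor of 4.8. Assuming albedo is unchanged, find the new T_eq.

T_eq ≈ 417 K

T_eq ∝ L^(1/4) · d^(−1/2).
T′ = 282 × 4.8^(1/4) = 417 K.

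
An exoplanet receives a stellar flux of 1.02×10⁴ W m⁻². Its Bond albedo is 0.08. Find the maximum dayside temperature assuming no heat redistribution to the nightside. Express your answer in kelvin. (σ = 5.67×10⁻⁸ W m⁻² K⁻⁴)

T_ss ≈ 638 K

With no redistribution each surface element balances locally: S(1−A) = σT⁴.
T = [1.02×10⁴ × 0.92 / 5.67×10⁻⁸]^(1/4) = (1.66×10¹¹)^(1/4) = 638 K.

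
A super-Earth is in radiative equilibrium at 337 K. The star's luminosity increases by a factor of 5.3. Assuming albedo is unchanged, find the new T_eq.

T_eq ∝ L^(1/4) · d^(−1/2).
T′ = 337 × 5.3^(1/4) = 511 K.

T_eq ≈ 511 K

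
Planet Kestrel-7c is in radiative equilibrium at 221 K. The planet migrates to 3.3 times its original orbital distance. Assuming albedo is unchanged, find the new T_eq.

T_eq ≈ 122 K

T_eq ∝ L^(1/4) · d^(−1/2).
T′ = 221 / 3.3^(1/2) = 122 K.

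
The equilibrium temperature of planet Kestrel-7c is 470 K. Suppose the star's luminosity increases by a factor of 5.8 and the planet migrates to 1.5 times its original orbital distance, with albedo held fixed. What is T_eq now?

T_eq ≈ 596 K

T_eq ∝ L^(1/4) · d^(−1/2).
T′ = 470 × 5.8^(1/4) / 1.5^(1/2) = 596 K.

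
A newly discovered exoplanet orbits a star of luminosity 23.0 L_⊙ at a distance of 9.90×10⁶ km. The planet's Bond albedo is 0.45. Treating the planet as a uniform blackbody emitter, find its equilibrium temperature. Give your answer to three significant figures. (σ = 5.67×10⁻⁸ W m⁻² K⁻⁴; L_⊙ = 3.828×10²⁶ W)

T_eq ≈ 2040 K

d = 9.90×10⁶ km = 9.90×10⁹ m.
L = 23.0 × 3.828×10²⁶ = 8.80×10²⁷ W.
Flux: S = L/(4πd²) = 8.80×10²⁷/(4π×(9.90×10⁹)²) = 7.15×10⁶ W m⁻².
Energy balance: absorbed = emitted ⇒ πR²·S(1−A) = 4πR²·σT_eq⁴, so T_eq⁴ = S(1−A)/(4σ).
T_eq = [7.15×10⁶ × 0.55 / (4 × 5.67×10⁻⁸)]^(1/4) = (1.73×10¹³)^(1/4) = 2040 K.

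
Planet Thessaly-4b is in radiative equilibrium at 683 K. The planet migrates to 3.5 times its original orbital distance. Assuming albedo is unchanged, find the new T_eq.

T_eq ≈ 365 K

T_eq ∝ L^(1/4) · d^(−1/2).
T′ = 683 / 3.5^(1/2) = 365 K.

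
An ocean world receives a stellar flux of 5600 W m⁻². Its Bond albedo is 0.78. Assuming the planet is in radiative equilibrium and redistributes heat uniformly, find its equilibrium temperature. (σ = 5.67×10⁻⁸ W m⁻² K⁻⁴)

T_eq ≈ 271 K

Energy balance: absorbed = emitted ⇒ πR²·S(1−A) = 4πR²·σT_eq⁴, so T_eq⁴ = S(1−A)/(4σ).
T_eq = [5600 × 0.22 / (4 × 5.67×10⁻⁸)]^(1/4) = (5.43×10⁹)^(1/4) = 271 K.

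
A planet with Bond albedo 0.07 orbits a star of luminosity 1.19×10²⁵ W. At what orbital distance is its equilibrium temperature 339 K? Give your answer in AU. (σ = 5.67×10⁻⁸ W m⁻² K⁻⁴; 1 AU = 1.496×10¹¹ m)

d ≈ 0.115 AU

From T_eq⁴ = L(1−A)/(16πσd²): d = √[L(1−A)/(16πσT_eq⁴)].
d = √[1.19×10²⁵ × 0.93 / (16π × 5.67×10⁻⁸ × (339)⁴)] = 1.71×10¹⁰ m = 0.115 AU.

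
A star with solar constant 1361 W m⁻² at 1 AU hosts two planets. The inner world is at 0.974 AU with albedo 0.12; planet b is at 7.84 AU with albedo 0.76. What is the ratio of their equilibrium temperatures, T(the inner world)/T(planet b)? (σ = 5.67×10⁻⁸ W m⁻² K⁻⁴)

T_eq = [S₀(1−A)/(4σd²)]^(1/4), so T ∝ (1−A)^(1/4) / √d.
T₁ = [1361×0.88/(4×5.67×10⁻⁸×0.974²)]^(1/4) = 273.15 K.
T₂ = [1361×0.24/(4×5.67×10⁻⁸×7.84²)]^(1/4) = 69.57 K.

T₁/T₂ ≈ 3.926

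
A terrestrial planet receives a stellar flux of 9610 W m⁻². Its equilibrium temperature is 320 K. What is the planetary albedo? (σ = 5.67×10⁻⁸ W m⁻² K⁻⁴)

From T_eq⁴ = S(1−A)/(4σ): 1−A = 4σT_eq⁴/S.
1−A = 4 × 5.67×10⁻⁸ × (320)⁴ / 9610 = 0.247.

A ≈ 0.75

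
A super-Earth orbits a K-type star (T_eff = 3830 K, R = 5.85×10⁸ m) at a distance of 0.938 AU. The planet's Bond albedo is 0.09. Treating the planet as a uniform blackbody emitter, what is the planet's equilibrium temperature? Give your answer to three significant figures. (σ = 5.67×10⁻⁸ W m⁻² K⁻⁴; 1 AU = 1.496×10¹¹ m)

d = 0.938 AU = 1.40×10¹¹ m.
L = 4πR_⋆²σT_⋆⁴ = 4π(5.85×10⁸)² × 5.67×10⁻⁸ × (3830)⁴ = 5.25×10²⁵ W.
S = L/(4πd²) = 212 W m⁻².
Energy balance: absorbed = emitted ⇒ πR²·S(1−A) = 4πR²·σT_eq⁴, so T_eq⁴ = S(1−A)/(4σ).
T_eq = [212 × 0.91 / (4 × 5.67×10⁻⁸)]^(1/4) = (8.51×10⁸)^(1/4) = 171 K.

T_eq ≈ 171 K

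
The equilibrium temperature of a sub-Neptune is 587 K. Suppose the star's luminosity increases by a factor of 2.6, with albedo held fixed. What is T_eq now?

T_eq ∝ L^(1/4) · d^(−1/2).
T′ = 587 × 2.6^(1/4) = 745 K.

T_eq ≈ 745 K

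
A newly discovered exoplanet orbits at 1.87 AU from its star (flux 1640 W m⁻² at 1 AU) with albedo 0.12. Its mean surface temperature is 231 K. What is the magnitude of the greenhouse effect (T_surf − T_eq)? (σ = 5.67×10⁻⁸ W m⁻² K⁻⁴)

ΔT ≈ 24.5 K

S = 1640/1.87² = 469.0 W m⁻².
T_eq = [S(1−A)/(4σ)]^(1/4) = [469.0×0.88/(4×5.67×10⁻⁸)]^(1/4) = 206.5 K.
ΔT = T_surf − T_eq = 231 − 206.5.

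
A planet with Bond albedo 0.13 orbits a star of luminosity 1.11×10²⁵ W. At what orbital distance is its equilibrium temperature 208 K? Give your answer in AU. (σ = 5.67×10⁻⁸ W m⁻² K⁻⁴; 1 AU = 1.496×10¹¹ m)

From T_eq⁴ = L(1−A)/(16πσd²): d = √[L(1−A)/(16πσT_eq⁴)].
d = √[1.11×10²⁵ × 0.87 / (16π × 5.67×10⁻⁸ × (208)⁴)] = 4.25×10¹⁰ m = 0.284 AU.

d ≈ 0.284 AU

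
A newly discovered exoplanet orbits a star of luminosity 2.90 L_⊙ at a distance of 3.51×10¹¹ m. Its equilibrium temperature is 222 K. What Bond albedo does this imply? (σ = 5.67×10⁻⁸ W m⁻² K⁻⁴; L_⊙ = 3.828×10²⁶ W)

A ≈ 0.23

L = 2.90 × 3.828×10²⁶ = 1.11×10²⁷ W.
Flux: S = L/(4πd²) = 1.11×10²⁷/(4π×(3.51×10¹¹)²) = 717 W m⁻².
From T_eq⁴ = S(1−A)/(4σ): 1−A = 4σT_eq⁴/S.
1−A = 4 × 5.67×10⁻⁸ × (222)⁴ / 717 = 0.768.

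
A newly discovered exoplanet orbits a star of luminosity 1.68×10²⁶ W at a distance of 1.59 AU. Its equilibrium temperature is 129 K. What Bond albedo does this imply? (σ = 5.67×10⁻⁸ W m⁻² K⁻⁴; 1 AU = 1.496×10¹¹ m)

A ≈ 0.73

d = 1.59 AU = 2.38×10¹¹ m.
Flux: S = L/(4πd²) = 1.68×10²⁶/(4π×(2.38×10¹¹)²) = 236 W m⁻².
From T_eq⁴ = S(1−A)/(4σ): 1−A = 4σT_eq⁴/S.
1−A = 4 × 5.67×10⁻⁸ × (129)⁴ / 236 = 0.266.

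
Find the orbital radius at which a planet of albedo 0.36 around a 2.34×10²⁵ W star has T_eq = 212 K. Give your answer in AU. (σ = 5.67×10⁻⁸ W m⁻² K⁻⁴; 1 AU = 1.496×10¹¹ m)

d ≈ 0.341 AU

From T_eq⁴ = L(1−A)/(16πσd²): d = √[L(1−A)/(16πσT_eq⁴)].
d = √[2.34×10²⁵ × 0.64 / (16π × 5.67×10⁻⁸ × (212)⁴)] = 5.10×10¹⁰ m = 0.341 AU.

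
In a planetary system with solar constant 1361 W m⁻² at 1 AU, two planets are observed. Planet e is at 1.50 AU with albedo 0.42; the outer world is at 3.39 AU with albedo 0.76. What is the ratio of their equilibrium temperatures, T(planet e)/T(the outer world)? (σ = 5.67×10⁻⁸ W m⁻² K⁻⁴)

T₁/T₂ ≈ 1.874

T_eq = [S₀(1−A)/(4σd²)]^(1/4), so T ∝ (1−A)^(1/4) / √d.
T₁ = [1361×0.58/(4×5.67×10⁻⁸×1.50²)]^(1/4) = 198.32 K.
T₂ = [1361×0.24/(4×5.67×10⁻⁸×3.39²)]^(1/4) = 105.81 K.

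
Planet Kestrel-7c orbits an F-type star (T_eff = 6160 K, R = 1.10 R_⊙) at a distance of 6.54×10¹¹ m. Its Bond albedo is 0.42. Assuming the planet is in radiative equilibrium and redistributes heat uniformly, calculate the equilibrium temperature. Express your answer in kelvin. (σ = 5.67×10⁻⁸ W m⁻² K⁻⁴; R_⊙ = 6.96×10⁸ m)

R_⋆ = 1.10 × 6.96×10⁸ = 7.66×10⁸ m.
L = 4πR_⋆²σT_⋆⁴ = 4π(7.66×10⁸)² × 5.67×10⁻⁸ × (6160)⁴ = 6.01×10²⁶ W.
S = L/(4πd²) = 112 W m⁻².
Energy balance: absorbed = emitted ⇒ πR²·S(1−A) = 4πR²·σT_eq⁴, so T_eq⁴ = S(1−A)/(4σ).
T_eq = [112 × 0.58 / (4 × 5.67×10⁻⁸)]^(1/4) = (2.86×10⁸)^(1/4) = 130 K.

T_eq ≈ 130 K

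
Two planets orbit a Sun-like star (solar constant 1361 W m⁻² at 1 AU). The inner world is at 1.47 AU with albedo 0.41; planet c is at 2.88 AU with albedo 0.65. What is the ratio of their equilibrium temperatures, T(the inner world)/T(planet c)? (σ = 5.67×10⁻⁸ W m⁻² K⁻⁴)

T₁/T₂ ≈ 1.595

T_eq = [S₀(1−A)/(4σd²)]^(1/4), so T ∝ (1−A)^(1/4) / √d.
T₁ = [1361×0.59/(4×5.67×10⁻⁸×1.47²)]^(1/4) = 201.19 K.
T₂ = [1361×0.35/(4×5.67×10⁻⁸×2.88²)]^(1/4) = 126.15 K.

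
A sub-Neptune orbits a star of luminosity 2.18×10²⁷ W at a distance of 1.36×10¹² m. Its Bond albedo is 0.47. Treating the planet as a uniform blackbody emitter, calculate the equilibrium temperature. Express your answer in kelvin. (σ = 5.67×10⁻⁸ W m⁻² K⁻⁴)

T_eq ≈ 122 K

Flux: S = L/(4πd²) = 2.18×10²⁷/(4π×(1.36×10¹²)²) = 93.8 W m⁻².
Energy balance: absorbed = emitted ⇒ πR²·S(1−A) = 4πR²·σT_eq⁴, so T_eq⁴ = S(1−A)/(4σ).
T_eq = [93.8 × 0.53 / (4 × 5.67×10⁻⁸)]^(1/4) = (2.19×10⁸)^(1/4) = 122 K.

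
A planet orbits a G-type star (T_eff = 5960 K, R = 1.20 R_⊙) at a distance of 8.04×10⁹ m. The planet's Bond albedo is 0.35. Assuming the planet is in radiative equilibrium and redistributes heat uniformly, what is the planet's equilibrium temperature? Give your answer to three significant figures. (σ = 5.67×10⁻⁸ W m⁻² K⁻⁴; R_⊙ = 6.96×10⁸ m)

R_⋆ = 1.20 × 6.96×10⁸ = 8.35×10⁸ m.
L = 4πR_⋆²σT_⋆⁴ = 4π(8.35×10⁸)² × 5.67×10⁻⁸ × (5960)⁴ = 6.27×10²⁶ W.
S = L/(4πd²) = 7.72×10⁵ W m⁻².
Energy balance: absorbed = emitted ⇒ πR²·S(1−A) = 4πR²·σT_eq⁴, so T_eq⁴ = S(1−A)/(4σ).
T_eq = [7.72×10⁵ × 0.65 / (4 × 5.67×10⁻⁸)]^(1/4) = (2.21×10¹²)^(1/4) = 1220 K.

T_eq ≈ 1220 K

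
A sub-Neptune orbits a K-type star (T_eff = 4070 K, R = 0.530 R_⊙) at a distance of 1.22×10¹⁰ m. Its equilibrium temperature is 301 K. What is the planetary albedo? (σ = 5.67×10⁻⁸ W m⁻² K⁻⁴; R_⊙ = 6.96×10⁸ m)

R_⋆ = 0.530 × 6.96×10⁸ = 3.69×10⁸ m.
L = 4πR_⋆²σT_⋆⁴ = 4π(3.69×10⁸)² × 5.67×10⁻⁸ × (4070)⁴ = 2.66×10²⁵ W.
S = L/(4πd²) = 1.42×10⁴ W m⁻².
From T_eq⁴ = S(1−A)/(4σ): 1−A = 4σT_eq⁴/S.
1−A = 4 × 5.67×10⁻⁸ × (301)⁴ / 1.42×10⁴ = 0.131.

A ≈ 0.87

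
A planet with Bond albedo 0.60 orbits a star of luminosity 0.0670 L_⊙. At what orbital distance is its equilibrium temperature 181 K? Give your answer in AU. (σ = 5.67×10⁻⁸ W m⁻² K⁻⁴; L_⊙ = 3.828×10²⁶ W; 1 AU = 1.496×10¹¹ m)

L = 0.0670 × 3.828×10²⁶ = 2.56×10²⁵ W.
From T_eq⁴ = L(1−A)/(16πσd²): d = √[L(1−A)/(16πσT_eq⁴)].
d = √[2.56×10²⁵ × 0.40 / (16π × 5.67×10⁻⁸ × (181)⁴)] = 5.79×10¹⁰ m = 0.387 AU.

d ≈ 0.387 AU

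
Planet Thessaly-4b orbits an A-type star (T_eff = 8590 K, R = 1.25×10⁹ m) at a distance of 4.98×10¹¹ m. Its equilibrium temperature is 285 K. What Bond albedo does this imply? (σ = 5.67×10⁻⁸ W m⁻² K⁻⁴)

A ≈ 0.23

L = 4πR_⋆²σT_⋆⁴ = 4π(1.25×10⁹)² × 5.67×10⁻⁸ × (8590)⁴ = 6.06×10²⁷ W.
S = L/(4πd²) = 1940 W m⁻².
From T_eq⁴ = S(1−A)/(4σ): 1−A = 4σT_eq⁴/S.
1−A = 4 × 5.67×10⁻⁸ × (285)⁴ / 1940 = 0.769.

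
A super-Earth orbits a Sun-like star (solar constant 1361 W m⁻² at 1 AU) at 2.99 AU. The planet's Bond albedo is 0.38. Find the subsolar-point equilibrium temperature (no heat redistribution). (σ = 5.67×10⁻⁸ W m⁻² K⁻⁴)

T_ss ≈ 202 K

Flux at 2.99 AU: S = 1361/2.99² = 152 W m⁻².
At the subsolar point the surface absorbs S(1−A) and emits σT⁴ per unit area — no factor of 4, since only the local patch is in balance.
T = [152 × 0.62 / 5.67×10⁻⁸]^(1/4) = (1.66×10⁹)^(1/4) = 202 K.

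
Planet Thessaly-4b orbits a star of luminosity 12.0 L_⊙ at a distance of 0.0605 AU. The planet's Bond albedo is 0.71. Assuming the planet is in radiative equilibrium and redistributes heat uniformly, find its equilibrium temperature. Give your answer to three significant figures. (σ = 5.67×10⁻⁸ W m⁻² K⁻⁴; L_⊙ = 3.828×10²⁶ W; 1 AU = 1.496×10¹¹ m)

T_eq ≈ 1550 K

d = 0.0605 AU = 9.05×10⁹ m.
L = 12.0 × 3.828×10²⁶ = 4.59×10²⁷ W.
Flux: S = L/(4πd²) = 4.59×10²⁷/(4π×(9.05×10⁹)²) = 4.46×10⁶ W m⁻².
Energy balance: absorbed = emitted ⇒ πR²·S(1−A) = 4πR²·σT_eq⁴, so T_eq⁴ = S(1−A)/(4σ).
T_eq = [4.46×10⁶ × 0.29 / (4 × 5.67×10⁻⁸)]^(1/4) = (5.71×10¹²)^(1/4) = 1550 K.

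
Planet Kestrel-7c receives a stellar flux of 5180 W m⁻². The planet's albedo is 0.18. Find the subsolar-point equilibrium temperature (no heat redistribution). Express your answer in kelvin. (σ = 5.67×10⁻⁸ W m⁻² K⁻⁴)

At the subsolar point the surface absorbs S(1−A) and emits σT⁴ per unit area — no factor of 4, since only the local patch is in balance.
T = [5180 × 0.82 / 5.67×10⁻⁸]^(1/4) = (7.49×10¹⁰)^(1/4) = 523 K.

T_ss ≈ 523 K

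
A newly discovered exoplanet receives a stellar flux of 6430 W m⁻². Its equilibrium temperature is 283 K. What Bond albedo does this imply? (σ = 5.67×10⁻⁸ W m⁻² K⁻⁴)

From T_eq⁴ = S(1−A)/(4σ): 1−A = 4σT_eq⁴/S.
1−A = 4 × 5.67×10⁻⁸ × (283)⁴ / 6430 = 0.226.

A ≈ 0.77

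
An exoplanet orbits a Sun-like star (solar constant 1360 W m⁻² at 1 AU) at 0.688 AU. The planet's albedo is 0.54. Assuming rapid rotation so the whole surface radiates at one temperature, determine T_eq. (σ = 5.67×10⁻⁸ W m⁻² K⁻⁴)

Flux at 0.688 AU: S = 1360/0.688² = 2870 W m⁻².
Energy balance: absorbed = emitted ⇒ πR²·S(1−A) = 4πR²·σT_eq⁴, so T_eq⁴ = S(1−A)/(4σ).
T_eq = [2870 × 0.46 / (4 × 5.67×10⁻⁸)]^(1/4) = (5.83×10⁹)^(1/4) = 276 K.

T_eq ≈ 276 K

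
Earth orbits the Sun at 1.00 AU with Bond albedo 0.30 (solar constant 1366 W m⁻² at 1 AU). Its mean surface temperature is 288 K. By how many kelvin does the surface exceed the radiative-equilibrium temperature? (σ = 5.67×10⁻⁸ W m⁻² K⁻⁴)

S = 1366/1.00² = 1366 W m⁻².
T_eq = [S(1−A)/(4σ)]^(1/4) = [1366×0.70/(4×5.67×10⁻⁸)]^(1/4) = 254.8 K.
ΔT = T_surf − T_eq = 288 − 254.8.

ΔT ≈ 33.2 K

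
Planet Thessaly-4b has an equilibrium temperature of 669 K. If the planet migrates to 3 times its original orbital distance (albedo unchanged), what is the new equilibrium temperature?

T_eq ∝ L^(1/4) · d^(−1/2).
T′ = 669 / 3^(1/2) = 386 K.

T_eq ≈ 386 K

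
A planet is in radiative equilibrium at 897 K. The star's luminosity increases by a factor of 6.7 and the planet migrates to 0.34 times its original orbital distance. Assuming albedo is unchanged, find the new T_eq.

T_eq ∝ L^(1/4) · d^(−1/2).
T′ = 897 × 6.7^(1/4) / 0.34^(1/2) = 2470 K.

T_eq ≈ 2470 K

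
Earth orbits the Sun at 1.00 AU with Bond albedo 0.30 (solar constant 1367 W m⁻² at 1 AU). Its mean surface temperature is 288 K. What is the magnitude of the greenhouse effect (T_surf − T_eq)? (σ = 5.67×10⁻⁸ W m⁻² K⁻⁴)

S = 1367/1.00² = 1367 W m⁻².
T_eq = [S(1−A)/(4σ)]^(1/4) = [1367×0.70/(4×5.67×10⁻⁸)]^(1/4) = 254.9 K.
ΔT = T_surf − T_eq = 288 − 254.9.

ΔT ≈ 33.1 K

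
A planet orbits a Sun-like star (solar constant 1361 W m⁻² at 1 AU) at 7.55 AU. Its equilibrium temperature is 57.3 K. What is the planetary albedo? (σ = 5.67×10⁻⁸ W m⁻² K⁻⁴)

A ≈ 0.90

Flux at 7.55 AU: S = 1361/7.55² = 23.9 W m⁻².
From T_eq⁴ = S(1−A)/(4σ): 1−A = 4σT_eq⁴/S.
1−A = 4 × 5.67×10⁻⁸ × (57.3)⁴ / 23.9 = 0.102.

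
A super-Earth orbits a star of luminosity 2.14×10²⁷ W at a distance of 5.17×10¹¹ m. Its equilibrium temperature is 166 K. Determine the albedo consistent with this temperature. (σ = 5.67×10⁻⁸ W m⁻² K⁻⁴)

A ≈ 0.73

Flux: S = L/(4πd²) = 2.14×10²⁷/(4π×(5.17×10¹¹)²) = 637 W m⁻².
From T_eq⁴ = S(1−A)/(4σ): 1−A = 4σT_eq⁴/S.
1−A = 4 × 5.67×10⁻⁸ × (166)⁴ / 637 = 0.270.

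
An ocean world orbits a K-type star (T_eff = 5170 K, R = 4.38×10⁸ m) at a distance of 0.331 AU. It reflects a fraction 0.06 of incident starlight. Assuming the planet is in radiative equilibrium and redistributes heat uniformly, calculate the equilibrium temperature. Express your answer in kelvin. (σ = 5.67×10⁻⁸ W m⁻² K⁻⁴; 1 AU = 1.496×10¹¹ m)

T_eq ≈ 339 K

d = 0.331 AU = 4.95×10¹⁰ m.
L = 4πR_⋆²σT_⋆⁴ = 4π(4.38×10⁸)² × 5.67×10⁻⁸ × (5170)⁴ = 9.77×10²⁵ W.
S = L/(4πd²) = 3170 W m⁻².
Energy balance: absorbed = emitted ⇒ πR²·S(1−A) = 4πR²·σT_eq⁴, so T_eq⁴ = S(1−A)/(4σ).
T_eq = [3170 × 0.94 / (4 × 5.67×10⁻⁸)]^(1/4) = (1.31×10¹⁰)^(1/4) = 339 K.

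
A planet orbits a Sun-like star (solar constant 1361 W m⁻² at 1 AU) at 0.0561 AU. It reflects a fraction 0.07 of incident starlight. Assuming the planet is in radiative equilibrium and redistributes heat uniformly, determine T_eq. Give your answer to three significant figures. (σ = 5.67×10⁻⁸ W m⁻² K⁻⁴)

T_eq ≈ 1150 K

Flux at 0.0561 AU: S = 1361/0.0561² = 4.32×10⁵ W m⁻².
Energy balance: absorbed = emitted ⇒ πR²·S(1−A) = 4πR²·σT_eq⁴, so T_eq⁴ = S(1−A)/(4σ).
T_eq = [4.32×10⁵ × 0.93 / (4 × 5.67×10⁻⁸)]^(1/4) = (1.77×10¹²)^(1/4) = 1150 K.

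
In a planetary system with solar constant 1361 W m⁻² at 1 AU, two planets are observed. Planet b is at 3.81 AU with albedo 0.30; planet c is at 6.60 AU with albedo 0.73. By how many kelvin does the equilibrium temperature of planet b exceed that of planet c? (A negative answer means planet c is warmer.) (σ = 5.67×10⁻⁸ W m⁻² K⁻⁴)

ΔT ≈ 52.3 K

T_eq = [S₀(1−A)/(4σd²)]^(1/4), so T ∝ (1−A)^(1/4) / √d.
T₁ = [1361×0.70/(4×5.67×10⁻⁸×3.81²)]^(1/4) = 130.43 K.
T₂ = [1361×0.27/(4×5.67×10⁻⁸×6.60²)]^(1/4) = 78.09 K.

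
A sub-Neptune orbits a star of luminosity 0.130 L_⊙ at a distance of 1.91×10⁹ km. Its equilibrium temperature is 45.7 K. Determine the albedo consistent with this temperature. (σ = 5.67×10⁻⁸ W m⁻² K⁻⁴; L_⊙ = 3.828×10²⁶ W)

A ≈ 0.09

d = 1.91×10⁹ km = 1.91×10¹² m.
L = 0.130 × 3.828×10²⁶ = 4.98×10²⁵ W.
Flux: S = L/(4πd²) = 4.98×10²⁵/(4π×(1.91×10¹²)²) = 1.09 W m⁻².
From T_eq⁴ = S(1−A)/(4σ): 1−A = 4σT_eq⁴/S.
1−A = 4 × 5.67×10⁻⁸ × (45.7)⁴ / 1.09 = 0.911.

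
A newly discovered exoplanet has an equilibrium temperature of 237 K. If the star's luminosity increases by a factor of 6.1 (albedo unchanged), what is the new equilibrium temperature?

T_eq ∝ L^(1/4) · d^(−1/2).
T′ = 237 × 6.1^(1/4) = 372 K.

T_eq ≈ 372 K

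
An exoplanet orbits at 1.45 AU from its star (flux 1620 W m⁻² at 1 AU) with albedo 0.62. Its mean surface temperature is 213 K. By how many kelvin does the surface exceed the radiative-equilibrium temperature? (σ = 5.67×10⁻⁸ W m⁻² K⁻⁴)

ΔT ≈ 23.4 K

S = 1620/1.45² = 770.5 W m⁻².
T_eq = [S(1−A)/(4σ)]^(1/4) = [770.5×0.38/(4×5.67×10⁻⁸)]^(1/4) = 189.6 K.
ΔT = T_surf − T_eq = 213 − 189.6.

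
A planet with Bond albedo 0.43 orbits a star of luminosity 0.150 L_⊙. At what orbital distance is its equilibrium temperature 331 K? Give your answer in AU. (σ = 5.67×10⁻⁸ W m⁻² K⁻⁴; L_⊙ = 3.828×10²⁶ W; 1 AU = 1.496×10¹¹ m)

L = 0.150 × 3.828×10²⁶ = 5.74×10²⁵ W.
From T_eq⁴ = L(1−A)/(16πσd²): d = √[L(1−A)/(16πσT_eq⁴)].
d = √[5.74×10²⁵ × 0.57 / (16π × 5.67×10⁻⁸ × (331)⁴)] = 3.09×10¹⁰ m = 0.207 AU.

d ≈ 0.207 AU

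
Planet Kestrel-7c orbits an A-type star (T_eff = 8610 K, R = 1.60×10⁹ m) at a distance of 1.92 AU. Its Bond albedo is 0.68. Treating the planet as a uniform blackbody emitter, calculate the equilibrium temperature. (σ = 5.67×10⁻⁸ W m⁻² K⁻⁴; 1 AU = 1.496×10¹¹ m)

d = 1.92 AU = 2.87×10¹¹ m.
L = 4πR_⋆²σT_⋆⁴ = 4π(1.60×10⁹)² × 5.67×10⁻⁸ × (8610)⁴ = 1.00×10²⁸ W.
S = L/(4πd²) = 9670 W m⁻².
Energy balance: absorbed = emitted ⇒ πR²·S(1−A) = 4πR²·σT_eq⁴, so T_eq⁴ = S(1−A)/(4σ).
T_eq = [9670 × 0.32 / (4 × 5.67×10⁻⁸)]^(1/4) = (1.36×10¹⁰)^(1/4) = 342 K.

T_eq ≈ 342 K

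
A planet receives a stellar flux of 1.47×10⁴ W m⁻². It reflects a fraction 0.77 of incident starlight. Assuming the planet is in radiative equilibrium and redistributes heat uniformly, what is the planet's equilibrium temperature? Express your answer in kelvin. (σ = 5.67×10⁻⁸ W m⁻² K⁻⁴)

Energy balance: absorbed = emitted ⇒ πR²·S(1−A) = 4πR²·σT_eq⁴, so T_eq⁴ = S(1−A)/(4σ).
T_eq = [1.47×10⁴ × 0.23 / (4 × 5.67×10⁻⁸)]^(1/4) = (1.49×10¹⁰)^(1/4) = 349 K.

T_eq ≈ 349 K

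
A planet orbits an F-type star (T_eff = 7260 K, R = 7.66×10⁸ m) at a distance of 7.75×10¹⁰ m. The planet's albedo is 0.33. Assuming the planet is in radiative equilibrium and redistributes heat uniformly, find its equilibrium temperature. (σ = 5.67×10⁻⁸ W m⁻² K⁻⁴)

T_eq ≈ 462 K

L = 4πR_⋆²σT_⋆⁴ = 4π(7.66×10⁸)² × 5.67×10⁻⁸ × (7260)⁴ = 1.16×10²⁷ W.
S = L/(4πd²) = 1.54×10⁴ W m⁻².
Energy balance: absorbed = emitted ⇒ πR²·S(1−A) = 4πR²·σT_eq⁴, so T_eq⁴ = S(1−A)/(4σ).
T_eq = [1.54×10⁴ × 0.67 / (4 × 5.67×10⁻⁸)]^(1/4) = (4.55×10¹⁰)^(1/4) = 462 K.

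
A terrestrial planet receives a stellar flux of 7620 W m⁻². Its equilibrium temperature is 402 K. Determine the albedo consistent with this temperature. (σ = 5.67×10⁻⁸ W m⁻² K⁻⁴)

A ≈ 0.22

From T_eq⁴ = S(1−A)/(4σ): 1−A = 4σT_eq⁴/S.
1−A = 4 × 5.67×10⁻⁸ × (402)⁴ / 7620 = 0.777.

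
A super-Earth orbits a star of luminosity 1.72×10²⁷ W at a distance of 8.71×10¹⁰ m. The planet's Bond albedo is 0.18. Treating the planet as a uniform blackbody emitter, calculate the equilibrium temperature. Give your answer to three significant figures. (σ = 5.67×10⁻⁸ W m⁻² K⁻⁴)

Flux: S = L/(4πd²) = 1.72×10²⁷/(4π×(8.71×10¹⁰)²) = 1.80×10⁴ W m⁻².
Energy balance: absorbed = emitted ⇒ πR²·S(1−A) = 4πR²·σT_eq⁴, so T_eq⁴ = S(1−A)/(4σ).
T_eq = [1.80×10⁴ × 0.82 / (4 × 5.67×10⁻⁸)]^(1/4) = (6.52×10¹⁰)^(1/4) = 505 K.

T_eq ≈ 505 K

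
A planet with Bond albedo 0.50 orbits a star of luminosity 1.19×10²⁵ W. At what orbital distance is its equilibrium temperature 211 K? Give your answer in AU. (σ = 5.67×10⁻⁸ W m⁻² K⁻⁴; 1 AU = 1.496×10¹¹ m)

From T_eq⁴ = L(1−A)/(16πσd²): d = √[L(1−A)/(16πσT_eq⁴)].
d = √[1.19×10²⁵ × 0.50 / (16π × 5.67×10⁻⁸ × (211)⁴)] = 3.25×10¹⁰ m = 0.217 AU.

d ≈ 0.217 AU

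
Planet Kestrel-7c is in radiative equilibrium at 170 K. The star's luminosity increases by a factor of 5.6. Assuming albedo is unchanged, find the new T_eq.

T_eq ≈ 262 K

T_eq ∝ L^(1/4) · d^(−1/2).
T′ = 170 × 5.6^(1/4) = 262 K.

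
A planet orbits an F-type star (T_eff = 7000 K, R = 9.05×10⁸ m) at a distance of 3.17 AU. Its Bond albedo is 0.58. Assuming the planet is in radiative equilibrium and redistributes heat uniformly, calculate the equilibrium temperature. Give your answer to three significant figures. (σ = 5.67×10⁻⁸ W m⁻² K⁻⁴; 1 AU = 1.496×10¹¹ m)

T_eq ≈ 174 K

d = 3.17 AU = 4.74×10¹¹ m.
L = 4πR_⋆²σT_⋆⁴ = 4π(9.05×10⁸)² × 5.67×10⁻⁸ × (7000)⁴ = 1.40×10²⁷ W.
S = L/(4πd²) = 496 W m⁻².
Energy balance: absorbed = emitted ⇒ πR²·S(1−A) = 4πR²·σT_eq⁴, so T_eq⁴ = S(1−A)/(4σ).
T_eq = [496 × 0.42 / (4 × 5.67×10⁻⁸)]^(1/4) = (9.18×10⁸)^(1/4) = 174 K.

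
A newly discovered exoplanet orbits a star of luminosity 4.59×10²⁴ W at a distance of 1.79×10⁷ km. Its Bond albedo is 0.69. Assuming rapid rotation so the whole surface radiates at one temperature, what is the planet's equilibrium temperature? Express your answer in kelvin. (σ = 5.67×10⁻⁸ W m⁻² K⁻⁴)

T_eq ≈ 199 K

d = 1.79×10⁷ km = 1.79×10¹⁰ m.
Flux: S = L/(4πd²) = 4.59×10²⁴/(4π×(1.79×10¹⁰)²) = 1140 W m⁻².
Energy balance: absorbed = emitted ⇒ πR²·S(1−A) = 4πR²·σT_eq⁴, so T_eq⁴ = S(1−A)/(4σ).
T_eq = [1140 × 0.31 / (4 × 5.67×10⁻⁸)]^(1/4) = (1.56×10⁹)^(1/4) = 199 K.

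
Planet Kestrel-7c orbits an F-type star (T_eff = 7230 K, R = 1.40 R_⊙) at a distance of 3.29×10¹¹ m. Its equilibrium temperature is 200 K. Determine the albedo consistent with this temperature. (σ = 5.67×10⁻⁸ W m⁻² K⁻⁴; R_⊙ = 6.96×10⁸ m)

R_⋆ = 1.40 × 6.96×10⁸ = 9.74×10⁸ m.
L = 4πR_⋆²σT_⋆⁴ = 4π(9.74×10⁸)² × 5.67×10⁻⁸ × (7230)⁴ = 1.85×10²⁷ W.
S = L/(4πd²) = 1360 W m⁻².
From T_eq⁴ = S(1−A)/(4σ): 1−A = 4σT_eq⁴/S.
1−A = 4 × 5.67×10⁻⁸ × (200)⁴ / 1360 = 0.267.

A ≈ 0.73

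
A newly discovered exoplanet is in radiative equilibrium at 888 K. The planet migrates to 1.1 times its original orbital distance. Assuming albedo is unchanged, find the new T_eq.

T_eq ∝ L^(1/4) · d^(−1/2).
T′ = 888 / 1.1^(1/2) = 847 K.

T_eq ≈ 847 K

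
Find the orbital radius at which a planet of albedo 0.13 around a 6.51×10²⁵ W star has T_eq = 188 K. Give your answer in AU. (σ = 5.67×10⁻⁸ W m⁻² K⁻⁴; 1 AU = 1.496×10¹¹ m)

From T_eq⁴ = L(1−A)/(16πσd²): d = √[L(1−A)/(16πσT_eq⁴)].
d = √[6.51×10²⁵ × 0.87 / (16π × 5.67×10⁻⁸ × (188)⁴)] = 1.26×10¹¹ m = 0.843 AU.

d ≈ 0.843 AU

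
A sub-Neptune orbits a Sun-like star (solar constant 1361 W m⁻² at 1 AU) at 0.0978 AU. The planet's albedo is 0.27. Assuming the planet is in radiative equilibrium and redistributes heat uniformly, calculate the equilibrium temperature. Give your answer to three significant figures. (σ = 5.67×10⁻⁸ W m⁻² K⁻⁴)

T_eq ≈ 823 K

Flux at 0.0978 AU: S = 1361/0.0978² = 1.42×10⁵ W m⁻².
Energy balance: absorbed = emitted ⇒ πR²·S(1−A) = 4πR²·σT_eq⁴, so T_eq⁴ = S(1−A)/(4σ).
T_eq = [1.42×10⁵ × 0.73 / (4 × 5.67×10⁻⁸)]^(1/4) = (4.58×10¹¹)^(1/4) = 823 K.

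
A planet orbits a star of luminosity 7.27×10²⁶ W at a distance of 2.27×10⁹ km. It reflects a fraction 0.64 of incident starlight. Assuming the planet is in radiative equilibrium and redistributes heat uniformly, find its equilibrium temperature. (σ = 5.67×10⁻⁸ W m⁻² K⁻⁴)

d = 2.27×10⁹ km = 2.27×10¹² m.
Flux: S = L/(4πd²) = 7.27×10²⁶/(4π×(2.27×10¹²)²) = 11.2 W m⁻².
Energy balance: absorbed = emitted ⇒ πR²·S(1−A) = 4πR²·σT_eq⁴, so T_eq⁴ = S(1−A)/(4σ).
T_eq = [11.2 × 0.36 / (4 × 5.67×10⁻⁸)]^(1/4) = (1.78×10⁷)^(1/4) = 65.0 K.

T_eq ≈ 65.0 K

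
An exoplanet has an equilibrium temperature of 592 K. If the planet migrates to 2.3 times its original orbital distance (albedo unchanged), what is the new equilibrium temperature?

T_eq ∝ L^(1/4) · d^(−1/2).
T′ = 592 / 2.3^(1/2) = 390 K.

T_eq ≈ 390 K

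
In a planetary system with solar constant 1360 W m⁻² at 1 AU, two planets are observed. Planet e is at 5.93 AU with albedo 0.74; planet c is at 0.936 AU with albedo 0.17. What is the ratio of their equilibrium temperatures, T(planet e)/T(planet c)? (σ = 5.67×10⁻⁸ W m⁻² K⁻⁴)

T_eq = [S₀(1−A)/(4σd²)]^(1/4), so T ∝ (1−A)^(1/4) / √d.
T₁ = [1360×0.26/(4×5.67×10⁻⁸×5.93²)]^(1/4) = 81.60 K.
T₂ = [1360×0.83/(4×5.67×10⁻⁸×0.936²)]^(1/4) = 274.54 K.

T₁/T₂ ≈ 0.297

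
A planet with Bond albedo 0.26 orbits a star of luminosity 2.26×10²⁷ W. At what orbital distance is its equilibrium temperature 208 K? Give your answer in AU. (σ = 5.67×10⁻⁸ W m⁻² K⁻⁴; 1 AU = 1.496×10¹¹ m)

d ≈ 3.74 AU

From T_eq⁴ = L(1−A)/(16πσd²): d = √[L(1−A)/(16πσT_eq⁴)].
d = √[2.26×10²⁷ × 0.74 / (16π × 5.67×10⁻⁸ × (208)⁴)] = 5.60×10¹¹ m = 3.74 AU.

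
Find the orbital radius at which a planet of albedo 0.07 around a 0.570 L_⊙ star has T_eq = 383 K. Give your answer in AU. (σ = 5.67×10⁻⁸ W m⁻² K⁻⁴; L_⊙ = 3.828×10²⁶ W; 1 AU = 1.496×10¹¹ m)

L = 0.570 × 3.828×10²⁶ = 2.18×10²⁶ W.
From T_eq⁴ = L(1−A)/(16πσd²): d = √[L(1−A)/(16πσT_eq⁴)].
d = √[2.18×10²⁶ × 0.93 / (16π × 5.67×10⁻⁸ × (383)⁴)] = 5.75×10¹⁰ m = 0.385 AU.

d ≈ 0.385 AU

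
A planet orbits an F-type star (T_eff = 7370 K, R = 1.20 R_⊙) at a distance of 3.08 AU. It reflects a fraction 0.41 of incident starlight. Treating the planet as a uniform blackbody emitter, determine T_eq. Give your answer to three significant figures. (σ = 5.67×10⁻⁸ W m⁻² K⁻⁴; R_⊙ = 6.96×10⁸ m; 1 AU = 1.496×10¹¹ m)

T_eq ≈ 194 K

R_⋆ = 1.20 × 6.96×10⁸ = 8.35×10⁸ m.
d = 3.08 AU = 4.61×10¹¹ m.
L = 4πR_⋆²σT_⋆⁴ = 4π(8.35×10⁸)² × 5.67×10⁻⁸ × (7370)⁴ = 1.47×10²⁷ W.
S = L/(4πd²) = 550 W m⁻².
Energy balance: absorbed = emitted ⇒ πR²·S(1−A) = 4πR²·σT_eq⁴, so T_eq⁴ = S(1−A)/(4σ).
T_eq = [550 × 0.59 / (4 × 5.67×10⁻⁸)]^(1/4) = (1.43×10⁹)^(1/4) = 194 K.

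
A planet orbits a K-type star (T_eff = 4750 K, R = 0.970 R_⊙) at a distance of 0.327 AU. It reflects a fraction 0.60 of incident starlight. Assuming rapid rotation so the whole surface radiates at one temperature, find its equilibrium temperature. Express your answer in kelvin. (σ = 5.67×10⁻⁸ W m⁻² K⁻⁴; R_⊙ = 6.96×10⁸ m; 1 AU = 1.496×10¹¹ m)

T_eq ≈ 314 K

R_⋆ = 0.970 × 6.96×10⁸ = 6.75×10⁸ m.
d = 0.327 AU = 4.89×10¹⁰ m.
L = 4πR_⋆²σT_⋆⁴ = 4π(6.75×10⁸)² × 5.67×10⁻⁸ × (4750)⁴ = 1.65×10²⁶ W.
S = L/(4πd²) = 5500 W m⁻².
Energy balance: absorbed = emitted ⇒ πR²·S(1−A) = 4πR²·σT_eq⁴, so T_eq⁴ = S(1−A)/(4σ).
T_eq = [5500 × 0.40 / (4 × 5.67×10⁻⁸)]^(1/4) = (9.70×10⁹)^(1/4) = 314 K.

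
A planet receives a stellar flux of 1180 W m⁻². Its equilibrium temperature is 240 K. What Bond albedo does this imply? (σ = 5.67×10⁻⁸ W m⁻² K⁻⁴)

A ≈ 0.36

From T_eq⁴ = S(1−A)/(4σ): 1−A = 4σT_eq⁴/S.
1−A = 4 × 5.67×10⁻⁸ × (240)⁴ / 1180 = 0.638.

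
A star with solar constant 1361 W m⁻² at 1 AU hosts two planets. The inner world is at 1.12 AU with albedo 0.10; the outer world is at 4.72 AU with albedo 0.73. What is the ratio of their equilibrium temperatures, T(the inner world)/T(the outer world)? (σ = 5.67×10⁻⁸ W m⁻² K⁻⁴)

T_eq = [S₀(1−A)/(4σd²)]^(1/4), so T ∝ (1−A)^(1/4) / √d.
T₁ = [1361×0.90/(4×5.67×10⁻⁸×1.12²)]^(1/4) = 256.16 K.
T₂ = [1361×0.27/(4×5.67×10⁻⁸×4.72²)]^(1/4) = 92.35 K.

T₁/T₂ ≈ 2.774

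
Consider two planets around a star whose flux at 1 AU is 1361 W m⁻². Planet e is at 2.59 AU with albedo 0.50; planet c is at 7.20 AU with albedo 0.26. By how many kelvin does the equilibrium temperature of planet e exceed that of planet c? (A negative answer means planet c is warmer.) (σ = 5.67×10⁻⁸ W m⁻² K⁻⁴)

T_eq = [S₀(1−A)/(4σd²)]^(1/4), so T ∝ (1−A)^(1/4) / √d.
T₁ = [1361×0.50/(4×5.67×10⁻⁸×2.59²)]^(1/4) = 145.43 K.
T₂ = [1361×0.74/(4×5.67×10⁻⁸×7.20²)]^(1/4) = 96.20 K.

ΔT ≈ 49.2 K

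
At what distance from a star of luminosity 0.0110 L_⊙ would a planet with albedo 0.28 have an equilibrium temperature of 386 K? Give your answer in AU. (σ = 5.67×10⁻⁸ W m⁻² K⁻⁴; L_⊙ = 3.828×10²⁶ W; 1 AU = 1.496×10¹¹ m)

d ≈ 0.0463 AU

L = 0.0110 × 3.828×10²⁶ = 4.21×10²⁴ W.
From T_eq⁴ = L(1−A)/(16πσd²): d = √[L(1−A)/(16πσT_eq⁴)].
d = √[4.21×10²⁴ × 0.72 / (16π × 5.67×10⁻⁸ × (386)⁴)] = 6.92×10⁹ m = 0.0463 AU.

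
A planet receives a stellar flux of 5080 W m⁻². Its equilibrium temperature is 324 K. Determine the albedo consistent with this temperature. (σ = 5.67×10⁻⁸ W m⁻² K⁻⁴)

A ≈ 0.51

From T_eq⁴ = S(1−A)/(4σ): 1−A = 4σT_eq⁴/S.
1−A = 4 × 5.67×10⁻⁸ × (324)⁴ / 5080 = 0.492.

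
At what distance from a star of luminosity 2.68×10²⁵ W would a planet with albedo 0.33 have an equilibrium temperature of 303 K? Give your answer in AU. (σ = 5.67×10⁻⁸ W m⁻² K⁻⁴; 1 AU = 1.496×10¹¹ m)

From T_eq⁴ = L(1−A)/(16πσd²): d = √[L(1−A)/(16πσT_eq⁴)].
d = √[2.68×10²⁵ × 0.67 / (16π × 5.67×10⁻⁸ × (303)⁴)] = 2.73×10¹⁰ m = 0.183 AU.

d ≈ 0.183 AU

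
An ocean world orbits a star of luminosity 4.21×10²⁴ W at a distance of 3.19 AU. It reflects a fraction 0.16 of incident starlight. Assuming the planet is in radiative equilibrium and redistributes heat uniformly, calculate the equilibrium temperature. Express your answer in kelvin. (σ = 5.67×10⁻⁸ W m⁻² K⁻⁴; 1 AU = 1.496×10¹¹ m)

d = 3.19 AU = 4.77×10¹¹ m.
Flux: S = L/(4πd²) = 4.21×10²⁴/(4π×(4.77×10¹¹)²) = 1.47 W m⁻².
Energy balance: absorbed = emitted ⇒ πR²·S(1−A) = 4πR²·σT_eq⁴, so T_eq⁴ = S(1−A)/(4σ).
T_eq = [1.47 × 0.84 / (4 × 5.67×10⁻⁸)]^(1/4) = (5.45×10⁶)^(1/4) = 48.3 K.

T_eq ≈ 48.3 K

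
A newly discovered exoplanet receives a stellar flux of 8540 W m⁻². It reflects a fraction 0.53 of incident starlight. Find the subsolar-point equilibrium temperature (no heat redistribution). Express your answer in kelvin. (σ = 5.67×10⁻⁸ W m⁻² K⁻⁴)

At the subsolar point the surface absorbs S(1−A) and emits σT⁴ per unit area — no factor of 4, since only the local patch is in balance.
T = [8540 × 0.47 / 5.67×10⁻⁸]^(1/4) = (7.08×10¹⁰)^(1/4) = 516 K.

T_ss ≈ 516 K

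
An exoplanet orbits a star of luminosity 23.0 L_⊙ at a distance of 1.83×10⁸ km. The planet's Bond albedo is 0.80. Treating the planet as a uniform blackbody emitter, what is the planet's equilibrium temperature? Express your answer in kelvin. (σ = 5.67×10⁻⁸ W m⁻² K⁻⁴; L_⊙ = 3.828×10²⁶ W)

T_eq ≈ 369 K

d = 1.83×10⁸ km = 1.83×10¹¹ m.
L = 23.0 × 3.828×10²⁶ = 8.80×10²⁷ W.
Flux: S = L/(4πd²) = 8.80×10²⁷/(4π×(1.83×10¹¹)²) = 2.09×10⁴ W m⁻².
Energy balance: absorbed = emitted ⇒ πR²·S(1−A) = 4πR²·σT_eq⁴, so T_eq⁴ = S(1−A)/(4σ).
T_eq = [2.09×10⁴ × 0.20 / (4 × 5.67×10⁻⁸)]^(1/4) = (1.84×10¹⁰)^(1/4) = 369 K.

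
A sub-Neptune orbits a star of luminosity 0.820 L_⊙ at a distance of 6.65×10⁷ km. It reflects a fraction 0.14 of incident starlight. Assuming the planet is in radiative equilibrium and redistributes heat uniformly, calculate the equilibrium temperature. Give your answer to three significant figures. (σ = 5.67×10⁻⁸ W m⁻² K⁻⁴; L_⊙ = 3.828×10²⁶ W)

T_eq ≈ 383 K

d = 6.65×10⁷ km = 6.65×10¹⁰ m.
L = 0.820 × 3.828×10²⁶ = 3.14×10²⁶ W.
Flux: S = L/(4πd²) = 3.14×10²⁶/(4π×(6.65×10¹⁰)²) = 5650 W m⁻².
Energy balance: absorbed = emitted ⇒ πR²·S(1−A) = 4πR²·σT_eq⁴, so T_eq⁴ = S(1−A)/(4σ).
T_eq = [5650 × 0.86 / (4 × 5.67×10⁻⁸)]^(1/4) = (2.14×10¹⁰)^(1/4) = 383 K.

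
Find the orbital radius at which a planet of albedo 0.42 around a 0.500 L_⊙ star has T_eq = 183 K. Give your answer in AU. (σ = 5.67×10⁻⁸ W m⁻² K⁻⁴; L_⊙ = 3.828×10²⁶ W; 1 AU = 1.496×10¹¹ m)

d ≈ 1.25 AU

L = 0.500 × 3.828×10²⁶ = 1.91×10²⁶ W.
From T_eq⁴ = L(1−A)/(16πσd²): d = √[L(1−A)/(16πσT_eq⁴)].
d = √[1.91×10²⁶ × 0.58 / (16π × 5.67×10⁻⁸ × (183)⁴)] = 1.86×10¹¹ m = 1.25 AU.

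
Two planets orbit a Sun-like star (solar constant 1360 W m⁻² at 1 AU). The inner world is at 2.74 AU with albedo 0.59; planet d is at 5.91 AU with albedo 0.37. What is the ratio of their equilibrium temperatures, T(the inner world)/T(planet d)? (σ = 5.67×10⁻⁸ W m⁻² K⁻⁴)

T₁/T₂ ≈ 1.319

T_eq = [S₀(1−A)/(4σd²)]^(1/4), so T ∝ (1−A)^(1/4) / √d.
T₁ = [1360×0.41/(4×5.67×10⁻⁸×2.74²)]^(1/4) = 134.52 K.
T₂ = [1360×0.63/(4×5.67×10⁻⁸×5.91²)]^(1/4) = 101.98 K.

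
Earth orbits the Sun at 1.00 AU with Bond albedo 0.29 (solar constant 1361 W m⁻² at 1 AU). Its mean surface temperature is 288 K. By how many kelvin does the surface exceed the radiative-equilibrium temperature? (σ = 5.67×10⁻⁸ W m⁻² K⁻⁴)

ΔT ≈ 32.5 K

S = 1361/1.00² = 1361 W m⁻².
T_eq = [S(1−A)/(4σ)]^(1/4) = [1361×0.71/(4×5.67×10⁻⁸)]^(1/4) = 255.5 K.
ΔT = T_surf − T_eq = 288 − 255.5.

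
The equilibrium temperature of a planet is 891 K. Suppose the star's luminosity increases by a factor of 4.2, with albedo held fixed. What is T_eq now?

T_eq ≈ 1280 K

T_eq ∝ L^(1/4) · d^(−1/2).
T′ = 891 × 4.2^(1/4) = 1280 K.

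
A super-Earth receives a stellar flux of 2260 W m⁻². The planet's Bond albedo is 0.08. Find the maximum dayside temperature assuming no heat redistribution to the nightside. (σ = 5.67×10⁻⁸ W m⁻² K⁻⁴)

T_ss ≈ 438 K

With no redistribution each surface element balances locally: S(1−A) = σT⁴.
T = [2260 × 0.92 / 5.67×10⁻⁸]^(1/4) = (3.67×10¹⁰)^(1/4) = 438 K.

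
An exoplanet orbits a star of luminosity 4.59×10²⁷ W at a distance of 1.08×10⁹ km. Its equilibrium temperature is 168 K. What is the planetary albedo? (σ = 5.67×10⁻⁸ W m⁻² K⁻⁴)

d = 1.08×10⁹ km = 1.08×10¹² m.
Flux: S = L/(4πd²) = 4.59×10²⁷/(4π×(1.08×10¹²)²) = 313 W m⁻².
From T_eq⁴ = S(1−A)/(4σ): 1−A = 4σT_eq⁴/S.
1−A = 4 × 5.67×10⁻⁸ × (168)⁴ / 313 = 0.577.

A ≈ 0.42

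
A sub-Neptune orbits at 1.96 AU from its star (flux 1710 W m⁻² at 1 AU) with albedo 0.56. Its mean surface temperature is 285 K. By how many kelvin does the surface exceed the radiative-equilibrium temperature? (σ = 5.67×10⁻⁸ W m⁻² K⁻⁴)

ΔT ≈ 113.6 K

S = 1710/1.96² = 445.1 W m⁻².
T_eq = [S(1−A)/(4σ)]^(1/4) = [445.1×0.44/(4×5.67×10⁻⁸)]^(1/4) = 171.4 K.
ΔT = T_surf − T_eq = 285 − 171.4.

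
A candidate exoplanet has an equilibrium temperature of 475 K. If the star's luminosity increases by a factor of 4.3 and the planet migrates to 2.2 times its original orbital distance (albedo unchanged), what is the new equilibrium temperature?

T_eq ∝ L^(1/4) · d^(−1/2).
T′ = 475 × 4.3^(1/4) / 2.2^(1/2) = 461 K.

T_eq ≈ 461 K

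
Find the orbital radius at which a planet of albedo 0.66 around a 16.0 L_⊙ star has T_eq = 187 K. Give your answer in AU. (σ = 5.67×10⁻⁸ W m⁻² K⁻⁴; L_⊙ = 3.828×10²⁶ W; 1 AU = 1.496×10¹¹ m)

d ≈ 5.17 AU

L = 16.0 × 3.828×10²⁶ = 6.12×10²⁷ W.
From T_eq⁴ = L(1−A)/(16πσd²): d = √[L(1−A)/(16πσT_eq⁴)].
d = √[6.12×10²⁷ × 0.34 / (16π × 5.67×10⁻⁸ × (187)⁴)] = 7.73×10¹¹ m = 5.17 AU.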